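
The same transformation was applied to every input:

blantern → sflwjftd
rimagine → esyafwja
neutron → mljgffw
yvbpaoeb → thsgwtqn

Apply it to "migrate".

yjslwea

What's happening: move the first 2 characters to the end (rotate left by 2), then shift every letter 8 places backward in the alphabet (wrapping around).
Applying both steps to "migrate": "gratemi", then "yjslwea".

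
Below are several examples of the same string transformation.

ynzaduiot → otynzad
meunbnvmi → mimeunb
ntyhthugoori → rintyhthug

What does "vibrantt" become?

The rule is to move the last 2 characters to the front (rotate right by 2), then delete the last 2 characters.
For "vibrantt" the result is "ttvibr".

ttvibr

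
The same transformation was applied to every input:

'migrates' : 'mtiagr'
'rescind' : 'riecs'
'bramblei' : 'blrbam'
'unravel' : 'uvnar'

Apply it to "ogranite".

oignra

The rule is to delete the last 2 characters, then take characters alternately from the front and the back (1st, last, 2nd, 2nd-last, ...).
"ogranite" → "ograni" → "oignra".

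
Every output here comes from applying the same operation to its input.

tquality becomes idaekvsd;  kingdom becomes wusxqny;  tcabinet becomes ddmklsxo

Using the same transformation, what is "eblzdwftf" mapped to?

polvjngpd

The transformation: move the last character to the front, then shift every letter 10 places forward in the alphabet (wrapping around).
"eblzdwftf" → "feblzdwft" → "polvjngpd".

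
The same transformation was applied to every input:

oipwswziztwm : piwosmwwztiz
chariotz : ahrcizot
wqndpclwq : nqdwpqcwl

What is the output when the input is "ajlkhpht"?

Rule — move the first 2 characters to the end (rotate left by 2), then take characters alternately from the front and the back (1st, last, 2nd, 2nd-last, ...).
On "ajlkhpht" that produces "ljkahtph".

ljkahtph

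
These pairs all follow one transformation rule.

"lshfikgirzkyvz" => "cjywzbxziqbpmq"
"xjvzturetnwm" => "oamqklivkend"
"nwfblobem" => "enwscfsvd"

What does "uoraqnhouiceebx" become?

The pattern: shift every letter 9 places backward in the alphabet (wrapping around).
So "uoraqnhouiceebx" becomes "lfirheyflztvvso".

lfirheyflztvvso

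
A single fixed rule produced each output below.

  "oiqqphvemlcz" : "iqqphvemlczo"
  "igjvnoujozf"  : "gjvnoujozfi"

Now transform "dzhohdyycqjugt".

zhohdyycqjugtd

Each output is the input with this applied: move the first character to the end.
Doing the same to "dzhohdyycqjugt": "zhohdyycqjugtd".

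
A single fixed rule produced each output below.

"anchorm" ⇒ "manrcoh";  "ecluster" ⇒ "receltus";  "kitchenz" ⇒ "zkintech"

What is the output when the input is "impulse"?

eimsplu

Each output is the input with this applied: swap the first and last characters, then take characters alternately from the front and the back (1st, last, 2nd, 2nd-last, ...).
Starting from "impulse": after the first operation, "empulsi"; after the second, "eimsplu".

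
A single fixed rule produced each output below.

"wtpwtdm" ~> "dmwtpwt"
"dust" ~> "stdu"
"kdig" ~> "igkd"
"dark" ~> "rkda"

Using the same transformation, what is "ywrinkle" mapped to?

What's happening: move the last 2 characters to the front (rotate right by 2).
For "ywrinkle" the result is "leywrink".

leywrink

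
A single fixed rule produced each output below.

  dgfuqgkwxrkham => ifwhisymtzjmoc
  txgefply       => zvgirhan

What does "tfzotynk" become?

Each output is the input with this applied: shift every letter 2 places forward in the alphabet (wrapping around), then swap each adjacent pair of characters (1↔2, 3↔4, ...).
Starting from "tfzotynk": after the first operation, "vhbqvapm"; after the second, "hvqbavmp".
(Check on "dgfuqgkwxrkham": → "fihwsimyztmjco" → "ifwhisymtzjmoc" ✓)

hvqbavmp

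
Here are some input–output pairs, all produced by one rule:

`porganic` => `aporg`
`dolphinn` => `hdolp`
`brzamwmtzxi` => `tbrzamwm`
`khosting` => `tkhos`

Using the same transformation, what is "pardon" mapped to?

The transformation: delete the last 3 characters, then move the last character to the front.
Working it through for "pardon": intermediate "par", final "rpa".

rpa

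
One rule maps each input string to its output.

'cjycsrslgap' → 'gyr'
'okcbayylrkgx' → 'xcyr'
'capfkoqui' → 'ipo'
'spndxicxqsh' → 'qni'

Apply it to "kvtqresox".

xte

The rule is to keep one character in every 3, starting at position 3 (positions 3rd, 6th, 9th, ...), then move the last character to the front.
On "kvtqresox": the first step gives "tex", and the second then gives "xte".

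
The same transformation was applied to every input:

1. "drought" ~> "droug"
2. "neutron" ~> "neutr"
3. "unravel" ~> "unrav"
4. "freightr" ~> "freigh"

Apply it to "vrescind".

vresci

The rule is to delete the last 2 characters.
Doing the same to "vrescind": "vresci".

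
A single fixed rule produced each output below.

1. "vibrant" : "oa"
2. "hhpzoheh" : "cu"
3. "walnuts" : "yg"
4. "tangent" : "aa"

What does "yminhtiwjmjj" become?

The pattern: keep one character in every 3, starting at position 3 (positions 3rd, 6th, 9th, ...), then shift every letter 13 places forward in the alphabet (wrapping around) — i.e. ROT13.
Starting from "yminhtiwjmjj": after the first operation, "itjj"; after the second, "vgww".

vgww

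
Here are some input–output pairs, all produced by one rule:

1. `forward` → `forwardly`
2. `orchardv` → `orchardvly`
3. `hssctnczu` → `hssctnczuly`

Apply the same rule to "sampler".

In each case the input is transformed by: append "ly".
On "sampler" that produces "samplerly".

samplerly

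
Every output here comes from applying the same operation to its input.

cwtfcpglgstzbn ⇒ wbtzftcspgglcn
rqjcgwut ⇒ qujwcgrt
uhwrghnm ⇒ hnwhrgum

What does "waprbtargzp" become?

Looking at the pairs, the operation is to take characters alternately from the front and the back (1st, last, 2nd, 2nd-last, ...), then move the first 2 characters to the end (rotate left by 2).
So "waprbtargzp" becomes "azpgrrbatwp".

azpgrrbatwp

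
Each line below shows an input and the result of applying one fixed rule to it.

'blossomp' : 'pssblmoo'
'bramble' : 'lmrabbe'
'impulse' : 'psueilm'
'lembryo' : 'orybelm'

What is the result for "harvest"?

stvaehr

What's happening: sort the characters into alphabetical order, then move the last 3 characters to the front (rotate right by 3).
Applying both steps to "harvest": "aehrstv", then "stvaehr".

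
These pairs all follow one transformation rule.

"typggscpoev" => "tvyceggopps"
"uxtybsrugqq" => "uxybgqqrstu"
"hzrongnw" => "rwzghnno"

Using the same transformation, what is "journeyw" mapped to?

uwyejnor

The pattern: sort the characters into alphabetical order, then move the last 3 characters to the front (rotate right by 3).
Working it through for "journeyw": intermediate "ejnoruwy", final "uwyejnor".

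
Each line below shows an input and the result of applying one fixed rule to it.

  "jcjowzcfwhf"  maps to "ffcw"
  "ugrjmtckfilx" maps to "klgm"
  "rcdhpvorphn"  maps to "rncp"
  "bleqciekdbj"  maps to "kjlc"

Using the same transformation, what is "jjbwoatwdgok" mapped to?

wojo

In each case the input is transformed by: keep one character in every 3, starting at position 2 (positions 2nd, 5th, 8th, ...), then move the first 2 characters to the end (rotate left by 2).
For "jjbwoatwdgok", step one produces "jowo"; step two turns that into "wojo".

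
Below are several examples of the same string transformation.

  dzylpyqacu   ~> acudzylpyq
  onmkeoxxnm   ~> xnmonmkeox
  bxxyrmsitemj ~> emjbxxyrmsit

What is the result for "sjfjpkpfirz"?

irzsjfjpkpf

Looking at the pairs, the operation is to move the last 3 characters to the front (rotate right by 3).
For "sjfjpkpfirz" the result is "irzsjfjpkpf".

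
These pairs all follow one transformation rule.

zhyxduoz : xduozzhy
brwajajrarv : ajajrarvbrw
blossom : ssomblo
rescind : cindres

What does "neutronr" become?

tronrneu

What's happening: move the first 3 characters to the end (rotate left by 3).
For "neutronr" the result is "tronrneu".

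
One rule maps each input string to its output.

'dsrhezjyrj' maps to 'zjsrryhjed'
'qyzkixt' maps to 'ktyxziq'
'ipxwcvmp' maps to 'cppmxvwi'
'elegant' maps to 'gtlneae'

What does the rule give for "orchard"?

hdrrcao

The transformation: take characters alternately from the front and the back (1st, last, 2nd, 2nd-last, ...), then swap the first and last characters.
Applying both steps to "orchard": "odrrcah", then "hdrrcao".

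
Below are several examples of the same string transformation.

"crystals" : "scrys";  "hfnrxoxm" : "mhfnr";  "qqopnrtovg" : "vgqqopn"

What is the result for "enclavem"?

What's happening: swap the front and back halves of the string, then delete the first 3 characters.
For "enclavem", step one produces "avemencl"; step two turns that into "mencl".

mencl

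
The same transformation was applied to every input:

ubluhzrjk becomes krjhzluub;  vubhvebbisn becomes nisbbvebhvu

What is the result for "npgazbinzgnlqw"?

qwnlzginzbganp

What's happening: swap each adjacent pair of characters (1↔2, 3↔4, ...), then reverse the string.
"npgazbinzgnlqw" → "pnagbznigzlnwq" → "qwnlzginzbganp".
(Check on "ubluhzrjk": → "buulzhjrk" → "krjhzluub" ✓)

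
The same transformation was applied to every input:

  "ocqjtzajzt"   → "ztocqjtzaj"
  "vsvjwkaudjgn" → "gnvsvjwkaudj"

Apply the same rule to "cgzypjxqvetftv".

The rule is to move the last 2 characters to the front (rotate right by 2).
Applying that to "cgzypjxqvetftv" gives "tvcgzypjxqvetf".

tvcgzypjxqvetf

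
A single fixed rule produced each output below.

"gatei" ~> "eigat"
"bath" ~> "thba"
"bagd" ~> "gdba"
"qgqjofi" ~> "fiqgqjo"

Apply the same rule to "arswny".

nyarsw

Rule — move the last 2 characters to the front (rotate right by 2).
So "arswny" becomes "nyarsw".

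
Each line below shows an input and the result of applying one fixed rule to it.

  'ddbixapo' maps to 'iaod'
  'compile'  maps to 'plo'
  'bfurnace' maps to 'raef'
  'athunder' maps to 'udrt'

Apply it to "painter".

nea

The transformation: keep every other character starting from the second (positions 2nd, 4th, 6th, ...), then move the first character to the end.
Working it through for "painter": intermediate "ane", final "nea".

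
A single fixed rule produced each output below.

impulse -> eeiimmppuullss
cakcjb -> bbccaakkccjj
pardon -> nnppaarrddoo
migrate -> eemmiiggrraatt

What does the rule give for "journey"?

yyjjoouurrnnee

Looking at the pairs, the operation is to move the last character to the front, then double every character.
For "journey", step one produces "yjourne"; step two turns that into "yyjjoouurrnnee".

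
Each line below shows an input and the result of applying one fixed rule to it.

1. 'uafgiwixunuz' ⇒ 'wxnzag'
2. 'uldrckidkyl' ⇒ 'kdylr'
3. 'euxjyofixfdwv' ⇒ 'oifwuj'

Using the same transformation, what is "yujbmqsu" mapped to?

Looking at the pairs, the operation is to keep every other character starting from the second (positions 2nd, 4th, 6th, ...), then move the first 2 characters to the end (rotate left by 2).
For "yujbmqsu" the result is "quub".

quub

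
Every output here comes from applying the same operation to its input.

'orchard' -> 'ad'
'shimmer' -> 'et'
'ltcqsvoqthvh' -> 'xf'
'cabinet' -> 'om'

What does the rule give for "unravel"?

gz

The pattern: shift every letter 12 places forward in the alphabet (wrapping around), then keep only the first 2 characters.
Applying both steps to "unravel": "gzdmhqx", then "gz".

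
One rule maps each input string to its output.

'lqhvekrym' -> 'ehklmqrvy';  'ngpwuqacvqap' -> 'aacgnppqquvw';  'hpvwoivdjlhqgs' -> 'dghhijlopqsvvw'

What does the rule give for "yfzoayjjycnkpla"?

aacfjjklnopyyyz

The transformation: sort the characters into alphabetical order.
On "yfzoayjjycnkpla" that produces "aacfjjklnopyyyz".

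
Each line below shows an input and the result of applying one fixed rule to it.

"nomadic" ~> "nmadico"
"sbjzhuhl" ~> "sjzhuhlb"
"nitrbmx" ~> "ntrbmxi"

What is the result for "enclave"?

eclaven

Each output is the input with this applied: move the first character to the end, then swap the first and last characters.
"enclave" → "nclavee" → "eclaven".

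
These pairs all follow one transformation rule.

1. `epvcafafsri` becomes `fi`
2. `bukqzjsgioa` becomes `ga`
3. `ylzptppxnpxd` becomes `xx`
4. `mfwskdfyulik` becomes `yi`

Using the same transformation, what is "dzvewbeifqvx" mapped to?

Each output is the input with this applied: keep one character in every 3, starting at position 2 (positions 2nd, 5th, 8th, ...), then keep only the last 2 characters.
Applying both steps to "dzvewbeifqvx": "zwiv", then "iv".

iv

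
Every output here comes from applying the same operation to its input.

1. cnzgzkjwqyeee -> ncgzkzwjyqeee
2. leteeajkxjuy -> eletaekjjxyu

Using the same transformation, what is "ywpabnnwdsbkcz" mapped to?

What's happening: swap each adjacent pair of characters (1↔2, 3↔4, ...).
"ywpabnnwdsbkcz" → "wyapnbwnsdkbzc".

wyapnbwnsdkbzc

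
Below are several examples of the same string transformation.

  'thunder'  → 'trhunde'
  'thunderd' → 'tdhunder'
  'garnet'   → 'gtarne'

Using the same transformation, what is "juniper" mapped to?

jrunipe

Rule — swap the first and last characters, then move the last character to the front.
Working it through for "juniper": intermediate "runipej", final "jrunipe".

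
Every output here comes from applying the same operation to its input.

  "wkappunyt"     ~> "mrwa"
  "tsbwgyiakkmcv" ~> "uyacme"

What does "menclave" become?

Each output is the input with this applied: keep every other character starting from the second (positions 2nd, 4th, 6th, ...), then shift every letter 2 places forward in the alphabet (wrapping around).
Applying both steps to "menclave": "ecae", then "gecg".
(Check on "wkappunyt": → "kpuy" → "mrwa" ✓)

gecg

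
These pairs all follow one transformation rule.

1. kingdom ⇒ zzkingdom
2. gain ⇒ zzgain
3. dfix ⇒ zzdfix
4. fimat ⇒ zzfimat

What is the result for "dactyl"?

zzdactyl

The rule is to prepend "zz".
"dactyl" → "zzdactyl".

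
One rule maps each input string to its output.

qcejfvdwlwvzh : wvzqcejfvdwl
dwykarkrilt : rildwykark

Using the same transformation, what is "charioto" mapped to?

iotchar

The pattern: delete the last character, then move the last 3 characters to the front (rotate right by 3).
For "charioto", step one produces "chariot"; step two turns that into "iotchar".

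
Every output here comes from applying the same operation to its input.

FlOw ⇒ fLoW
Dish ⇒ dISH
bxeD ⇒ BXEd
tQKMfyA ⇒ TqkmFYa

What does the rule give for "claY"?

In each case the input is transformed by: flip the case of every letter.
"claY" → "CLAy".

CLAy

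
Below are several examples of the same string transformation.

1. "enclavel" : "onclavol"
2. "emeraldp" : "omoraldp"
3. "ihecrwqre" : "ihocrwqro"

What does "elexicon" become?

The rule is to replace every "e" with "o".
On "elexicon" that produces "oloxicon".

oloxicon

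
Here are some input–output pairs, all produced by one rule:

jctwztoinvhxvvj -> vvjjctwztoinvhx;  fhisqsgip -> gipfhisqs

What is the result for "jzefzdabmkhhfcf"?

fcfjzefzdabmkhh

The transformation: move the last 3 characters to the front (rotate right by 3).
Doing the same to "jzefzdabmkhhfcf": "fcfjzefzdabmkhh".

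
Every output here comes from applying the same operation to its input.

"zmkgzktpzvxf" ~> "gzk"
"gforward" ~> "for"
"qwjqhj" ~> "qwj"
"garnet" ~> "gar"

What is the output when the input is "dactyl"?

The pattern: swap the front and back halves of the string, then keep only the last 3 characters.
Starting from "dactyl": after the first operation, "tyldac"; after the second, "dac".

dac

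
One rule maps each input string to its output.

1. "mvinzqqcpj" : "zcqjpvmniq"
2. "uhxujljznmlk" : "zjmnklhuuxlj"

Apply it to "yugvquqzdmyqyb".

Rule — swap each adjacent pair of characters (1↔2, 3↔4, ...), then swap the front and back halves of the string.
For "yugvquqzdmyqyb", step one produces "uyvguqzqmdqyby"; step two turns that into "qmdqybyuyvguqz".

qmdqybyuyvguqz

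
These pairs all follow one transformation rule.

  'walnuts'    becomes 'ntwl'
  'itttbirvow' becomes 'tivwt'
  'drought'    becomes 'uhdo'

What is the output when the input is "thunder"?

netu

In each case the input is transformed by: move the first 3 characters to the end (rotate left by 3), then keep every other character starting from the first (positions 1st, 3rd, 5th, ...).
Applying both steps to "thunder": "nderthu", then "netu".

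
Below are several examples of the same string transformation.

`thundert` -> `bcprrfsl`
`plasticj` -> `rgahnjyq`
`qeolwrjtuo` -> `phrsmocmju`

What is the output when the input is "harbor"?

zmpfyp

The transformation: shift every letter 2 places backward in the alphabet (wrapping around), then swap the front and back halves of the string.
"harbor" → "fypzmp" → "zmpfyp".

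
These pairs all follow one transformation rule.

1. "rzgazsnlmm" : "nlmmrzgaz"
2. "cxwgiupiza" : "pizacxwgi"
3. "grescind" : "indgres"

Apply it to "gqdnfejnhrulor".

hrulorgqdnfej

What's happening: swap the front and back halves of the string, then delete the first character.
So "gqdnfejnhrulor" becomes "hrulorgqdnfej".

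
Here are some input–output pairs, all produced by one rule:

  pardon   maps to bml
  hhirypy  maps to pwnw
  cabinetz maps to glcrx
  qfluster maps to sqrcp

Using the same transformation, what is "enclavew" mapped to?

Rule — shift every letter 2 places backward in the alphabet (wrapping around), then delete the first 3 characters.
"enclavew" → "clajytcu" → "jytcu".

jytcu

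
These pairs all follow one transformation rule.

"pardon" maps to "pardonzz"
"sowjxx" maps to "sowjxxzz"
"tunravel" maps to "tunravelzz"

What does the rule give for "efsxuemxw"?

Rule — append "zz".
So "efsxuemxw" becomes "efsxuemxwzz".

efsxuemxwzz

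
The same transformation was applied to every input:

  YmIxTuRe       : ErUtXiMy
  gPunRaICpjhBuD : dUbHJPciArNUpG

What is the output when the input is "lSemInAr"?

The pattern: reverse the string, then flip the case of every letter.
So "lSemInAr" becomes "RaNiMEsL".

RaNiMEsL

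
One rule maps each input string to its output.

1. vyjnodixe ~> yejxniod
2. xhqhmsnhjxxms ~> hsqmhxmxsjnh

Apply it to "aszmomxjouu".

Looking at the pairs, the operation is to delete the first character, then take characters alternately from the front and the back (1st, last, 2nd, 2nd-last, ...).
Starting from "aszmomxjouu": after the first operation, "szmomxjouu"; after the second, "suzumoojmx".

suzumoojmx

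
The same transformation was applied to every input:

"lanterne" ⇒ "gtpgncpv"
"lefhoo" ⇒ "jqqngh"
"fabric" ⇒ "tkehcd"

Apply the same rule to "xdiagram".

itcozfkc

Looking at the pairs, the operation is to swap the front and back halves of the string, then shift every letter 2 places forward in the alphabet (wrapping around).
So "xdiagram" becomes "itcozfkc".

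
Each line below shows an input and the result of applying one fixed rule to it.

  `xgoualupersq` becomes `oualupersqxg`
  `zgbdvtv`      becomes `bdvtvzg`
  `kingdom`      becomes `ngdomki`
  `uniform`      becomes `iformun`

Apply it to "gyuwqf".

Looking at the pairs, the operation is to move the first 2 characters to the end (rotate left by 2).
Applying that to "gyuwqf" gives "uwqfgy".

uwqfgy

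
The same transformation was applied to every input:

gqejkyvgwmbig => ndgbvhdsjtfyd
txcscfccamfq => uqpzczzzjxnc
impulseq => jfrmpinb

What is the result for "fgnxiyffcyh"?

dcukvfccvze

The pattern: swap each adjacent pair of characters (1↔2, 3↔4, ...), then shift every letter 3 places backward in the alphabet (wrapping around).
On "fgnxiyffcyh": the first step gives "gfxnyiffych", and the second then gives "dcukvfccvze".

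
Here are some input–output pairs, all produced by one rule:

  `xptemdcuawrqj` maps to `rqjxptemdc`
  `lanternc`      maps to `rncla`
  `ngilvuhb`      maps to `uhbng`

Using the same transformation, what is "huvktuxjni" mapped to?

Each output is the input with this applied: move the last 3 characters to the front (rotate right by 3), then delete the last 3 characters.
Working it through for "huvktuxjni": intermediate "jnihuvktux", final "jnihuvk".

jnihuvk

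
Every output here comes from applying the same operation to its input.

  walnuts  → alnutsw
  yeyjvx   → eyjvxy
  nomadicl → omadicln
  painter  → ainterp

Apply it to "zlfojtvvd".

lfojtvvdz

Each output is the input with this applied: move the first character to the end.
Doing the same to "zlfojtvvd": "lfojtvvdz".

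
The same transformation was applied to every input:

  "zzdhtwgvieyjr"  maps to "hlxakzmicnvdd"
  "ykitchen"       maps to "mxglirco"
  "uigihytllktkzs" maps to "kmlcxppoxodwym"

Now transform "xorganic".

Looking at the pairs, the operation is to move the first 2 characters to the end (rotate left by 2), then shift every letter 4 places forward in the alphabet (wrapping around).
For "xorganic", step one produces "rganicxo"; step two turns that into "vkermgbs".
(Check on "zzdhtwgvieyjr": → "dhtwgvieyjrzz" → "hlxakzmicnvdd" ✓)

vkermgbs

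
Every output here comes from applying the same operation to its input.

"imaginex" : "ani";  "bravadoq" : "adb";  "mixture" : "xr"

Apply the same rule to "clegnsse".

esc

What's happening: move the first character to the end, then keep one character in every 3, starting at position 2 (positions 2nd, 5th, 8th, ...).
For "clegnsse", step one produces "legnssec"; step two turns that into "esc".
(Check on "mixture": → "ixturem" → "xr" ✓)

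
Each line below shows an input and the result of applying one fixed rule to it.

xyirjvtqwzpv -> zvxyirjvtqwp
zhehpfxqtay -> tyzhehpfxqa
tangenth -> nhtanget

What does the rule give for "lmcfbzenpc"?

Each output is the input with this applied: move the last 2 characters to the front (rotate right by 2), then swap the first and last characters.
On "lmcfbzenpc" that produces "nclmcfbzep".

nclmcfbzep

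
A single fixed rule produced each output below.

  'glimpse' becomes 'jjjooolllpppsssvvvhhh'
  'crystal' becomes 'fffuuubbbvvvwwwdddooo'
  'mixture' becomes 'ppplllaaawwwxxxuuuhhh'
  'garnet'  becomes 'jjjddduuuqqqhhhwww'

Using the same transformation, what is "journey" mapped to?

mmmrrrxxxuuuqqqhhhbbb

The pattern: repeat every character 3 times, then shift every letter 3 places forward in the alphabet (wrapping around).
Applying both steps to "journey": "jjjooouuurrrnnneeeyyy", then "mmmrrrxxxuuuqqqhhhbbb".
(Check on "mixture": → "mmmiiixxxtttuuurrreee" → "ppplllaaawwwxxxuuuhhh" ✓)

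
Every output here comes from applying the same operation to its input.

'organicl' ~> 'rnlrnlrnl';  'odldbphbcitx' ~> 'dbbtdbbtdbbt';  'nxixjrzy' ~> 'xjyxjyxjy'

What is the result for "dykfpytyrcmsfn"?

ypymnypymnypymn

Looking at the pairs, the operation is to keep one character in every 3, starting at position 2 (positions 2nd, 5th, 8th, ...), then write the whole string 3 times in a row.
"dykfpytyrcmsfn" → "ypymn" → "ypymnypymnypymn".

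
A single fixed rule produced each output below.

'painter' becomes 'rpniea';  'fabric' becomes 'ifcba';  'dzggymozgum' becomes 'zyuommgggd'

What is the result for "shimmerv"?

srmmihe

Rule — sort the characters into reverse alphabetical order, then delete the first character.
Applying both steps to "shimmerv": "vsrmmihe", then "srmmihe".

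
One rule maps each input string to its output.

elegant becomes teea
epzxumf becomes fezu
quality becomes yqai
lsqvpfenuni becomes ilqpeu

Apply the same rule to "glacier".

In each case the input is transformed by: keep every other character starting from the first (positions 1st, 3rd, 5th, ...), then move the last character to the front.
For "glacier" the result is "rgai".

rgai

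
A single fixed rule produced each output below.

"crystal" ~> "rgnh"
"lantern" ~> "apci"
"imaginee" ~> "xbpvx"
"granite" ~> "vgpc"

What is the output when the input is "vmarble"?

kbpg

Each output is the input with this applied: delete the last 3 characters, then shift every letter 11 places backward in the alphabet (wrapping around).
Working it through for "vmarble": intermediate "vmar", final "kbpg".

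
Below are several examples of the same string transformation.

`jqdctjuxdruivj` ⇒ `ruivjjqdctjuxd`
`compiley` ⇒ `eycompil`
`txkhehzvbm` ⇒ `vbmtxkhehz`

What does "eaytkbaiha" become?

ihaeaytkba

Looking at the pairs, the operation is to move the first 2 characters to the end (rotate left by 2), then swap the front and back halves of the string.
So "eaytkbaiha" becomes "ihaeaytkba".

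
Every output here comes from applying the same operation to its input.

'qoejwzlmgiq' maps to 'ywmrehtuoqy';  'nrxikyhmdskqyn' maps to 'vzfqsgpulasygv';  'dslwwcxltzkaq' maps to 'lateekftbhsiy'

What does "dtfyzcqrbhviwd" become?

In each case the input is transformed by: shift every letter 8 places forward in the alphabet (wrapping around).
Doing the same to "dtfyzcqrbhviwd": "lbnghkyzjpdqel".

lbnghkyzjpdqel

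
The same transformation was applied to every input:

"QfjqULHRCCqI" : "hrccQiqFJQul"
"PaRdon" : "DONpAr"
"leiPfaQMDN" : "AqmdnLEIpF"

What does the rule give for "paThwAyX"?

The rule is to swap the front and back halves of the string, then flip the case of every letter.
On "paThwAyX": the first step gives "wAyXpaTh", and the second then gives "WaYxPAtH".

WaYxPAtH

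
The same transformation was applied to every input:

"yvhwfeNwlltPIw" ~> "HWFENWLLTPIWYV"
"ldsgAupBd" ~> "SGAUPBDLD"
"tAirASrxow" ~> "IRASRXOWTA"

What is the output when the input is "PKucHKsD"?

The rule is to move the first 2 characters to the end (rotate left by 2), then convert every letter to uppercase.
Applying that to "PKucHKsD" gives "UCHKSDPK".

UCHKSDPK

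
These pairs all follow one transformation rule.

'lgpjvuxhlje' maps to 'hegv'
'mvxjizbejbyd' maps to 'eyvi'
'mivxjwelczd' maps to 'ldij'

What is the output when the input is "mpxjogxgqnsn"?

In each case the input is transformed by: keep one character in every 3, starting at position 2 (positions 2nd, 5th, 8th, ...), then swap the front and back halves of the string.
Starting from "mpxjogxgqnsn": after the first operation, "pogs"; after the second, "gspo".

gspo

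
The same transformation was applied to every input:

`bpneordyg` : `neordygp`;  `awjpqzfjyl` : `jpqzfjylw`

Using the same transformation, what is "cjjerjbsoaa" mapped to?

The transformation: delete the first character, then move the first character to the end.
Working it through for "cjjerjbsoaa": intermediate "jjerjbsoaa", final "jerjbsoaaj".

jerjbsoaaj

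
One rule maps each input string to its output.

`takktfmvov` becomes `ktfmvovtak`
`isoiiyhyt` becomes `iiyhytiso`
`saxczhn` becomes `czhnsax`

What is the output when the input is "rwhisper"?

The transformation: move the first 3 characters to the end (rotate left by 3).
Applying that to "rwhisper" gives "isperrwh".

isperrwh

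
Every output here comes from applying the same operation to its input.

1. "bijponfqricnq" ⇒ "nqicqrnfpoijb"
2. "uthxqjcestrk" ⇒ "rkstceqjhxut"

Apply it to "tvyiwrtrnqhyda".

dahynqtrwryitv

The pattern: reverse the string, then swap each adjacent pair of characters (1↔2, 3↔4, ...).
Applying both steps to "tvyiwrtrnqhyda": "adyhqnrtrwiyvt", then "dahynqtrwryitv".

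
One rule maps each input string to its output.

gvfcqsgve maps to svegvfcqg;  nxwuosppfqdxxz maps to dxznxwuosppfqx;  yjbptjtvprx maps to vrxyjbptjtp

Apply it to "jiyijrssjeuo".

juojiyijrsse

The rule is to move the last 3 characters to the front (rotate right by 3), then swap the first and last characters.
On "jiyijrssjeuo" that produces "juojiyijrsse".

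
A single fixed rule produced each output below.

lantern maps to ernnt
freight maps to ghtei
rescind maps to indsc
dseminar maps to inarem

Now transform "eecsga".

In each case the input is transformed by: delete the first 2 characters, then move the first 2 characters to the end (rotate left by 2).
So "eecsga" becomes "gacs".

gacs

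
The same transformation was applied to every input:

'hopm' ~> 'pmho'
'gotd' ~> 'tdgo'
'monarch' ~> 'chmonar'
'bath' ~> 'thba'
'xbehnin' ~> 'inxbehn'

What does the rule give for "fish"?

shfi

Each output is the input with this applied: move the last 2 characters to the front (rotate right by 2).
On "fish" that produces "shfi".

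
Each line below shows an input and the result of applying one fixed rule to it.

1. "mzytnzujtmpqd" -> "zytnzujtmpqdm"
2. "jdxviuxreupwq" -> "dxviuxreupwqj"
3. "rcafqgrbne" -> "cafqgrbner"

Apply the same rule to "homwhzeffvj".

Each output is the input with this applied: move the first character to the end.
For "homwhzeffvj" the result is "omwhzeffvjh".

omwhzeffvjh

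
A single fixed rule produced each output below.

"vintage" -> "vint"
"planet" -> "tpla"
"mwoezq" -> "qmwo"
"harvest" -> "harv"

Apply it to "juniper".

juni

Rule — move the last 3 characters to the front (rotate right by 3), then keep only the last 4 characters.
Starting from "juniper": after the first operation, "perjuni"; after the second, "juni".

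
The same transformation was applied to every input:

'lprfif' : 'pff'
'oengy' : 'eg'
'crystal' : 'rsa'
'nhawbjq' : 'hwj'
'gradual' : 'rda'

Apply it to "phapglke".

The transformation: keep every other character starting from the second (positions 2nd, 4th, 6th, ...).
"phapglke" → "hple".

hple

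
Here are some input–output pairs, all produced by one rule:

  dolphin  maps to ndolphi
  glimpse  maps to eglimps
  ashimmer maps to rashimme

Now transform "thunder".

rthunde

Rule — move the last character to the front.
For "thunder" the result is "rthunde".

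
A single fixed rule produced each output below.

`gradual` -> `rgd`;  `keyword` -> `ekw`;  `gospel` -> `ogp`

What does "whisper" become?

hws

The rule is to swap each adjacent pair of characters (1↔2, 3↔4, ...), then keep only the first 3 characters.
Applying both steps to "whisper": "hwsiepr", then "hws".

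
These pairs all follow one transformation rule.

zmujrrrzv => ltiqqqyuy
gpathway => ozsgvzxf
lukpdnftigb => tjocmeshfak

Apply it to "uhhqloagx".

The pattern: shift every letter 1 place backward in the alphabet (wrapping around), then move the first character to the end.
Applying both steps to "uhhqloagx": "tggpknzfw", then "ggpknzfwt".
(Check on "zmujrrrzv": → "yltiqqqyu" → "ltiqqqyuy" ✓)

ggpknzfwt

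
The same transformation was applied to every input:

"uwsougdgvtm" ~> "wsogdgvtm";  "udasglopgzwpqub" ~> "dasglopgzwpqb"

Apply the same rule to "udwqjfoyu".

dwqjfoy

What's happening: remove every "u".
Applying that to "udwqjfoyu" gives "dwqjfoy".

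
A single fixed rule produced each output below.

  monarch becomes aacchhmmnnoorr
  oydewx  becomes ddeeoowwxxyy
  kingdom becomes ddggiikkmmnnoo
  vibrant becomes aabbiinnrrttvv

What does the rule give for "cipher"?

Looking at the pairs, the operation is to double every character, then sort the characters into alphabetical order.
On "cipher": the first step gives "cciipphheerr", and the second then gives "cceehhiipprr".
(Check on "vibrant": → "vviibbrraanntt" → "aabbiinnrrttvv" ✓)

cceehhiipprr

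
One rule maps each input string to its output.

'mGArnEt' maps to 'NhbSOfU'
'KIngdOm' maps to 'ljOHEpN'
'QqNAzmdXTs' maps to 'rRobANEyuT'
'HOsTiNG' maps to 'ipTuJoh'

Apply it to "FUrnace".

Looking at the pairs, the operation is to flip the case of every letter, then shift every letter 1 place forward in the alphabet (wrapping around).
"FUrnace" → "fuRNACE" → "gvSOBDF".

gvSOBDF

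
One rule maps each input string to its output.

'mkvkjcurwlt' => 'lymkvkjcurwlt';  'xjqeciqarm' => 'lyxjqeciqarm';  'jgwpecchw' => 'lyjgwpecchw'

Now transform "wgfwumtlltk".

lywgfwumtlltk

Rule — prepend "ly".
"wgfwumtlltk" → "lywgfwumtlltk".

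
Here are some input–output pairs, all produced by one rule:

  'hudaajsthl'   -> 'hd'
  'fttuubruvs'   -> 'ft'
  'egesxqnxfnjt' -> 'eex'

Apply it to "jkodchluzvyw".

joc

What's happening: keep every other character starting from the first (positions 1st, 3rd, 5th, ...), then delete the last 3 characters.
On "jkodchluzvyw" that produces "joc".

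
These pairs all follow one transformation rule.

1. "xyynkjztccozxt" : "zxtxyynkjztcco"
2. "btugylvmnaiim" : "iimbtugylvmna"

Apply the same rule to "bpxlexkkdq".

kdqbpxlexk

In each case the input is transformed by: move the last 3 characters to the front (rotate right by 3).
Applying that to "bpxlexkkdq" gives "kdqbpxlexk".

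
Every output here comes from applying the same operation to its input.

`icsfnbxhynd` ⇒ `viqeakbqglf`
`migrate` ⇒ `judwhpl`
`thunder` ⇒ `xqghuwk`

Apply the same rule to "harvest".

uyhvwkd

The rule is to move the first 2 characters to the end (rotate left by 2), then shift every letter 3 places forward in the alphabet (wrapping around).
"harvest" → "rvestha" → "uyhvwkd".
(Check on "migrate": → "gratemi" → "judwhpl" ✓)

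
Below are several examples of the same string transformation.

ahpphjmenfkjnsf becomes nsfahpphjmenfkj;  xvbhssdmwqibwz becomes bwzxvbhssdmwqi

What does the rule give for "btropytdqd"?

dqdbtropyt

Rule — move the last 3 characters to the front (rotate right by 3).
For "btropytdqd" the result is "dqdbtropyt".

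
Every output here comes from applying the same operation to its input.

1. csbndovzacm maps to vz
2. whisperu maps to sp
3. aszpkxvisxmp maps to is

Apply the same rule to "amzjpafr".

jp

Looking at the pairs, the operation is to move the last 3 characters to the front (rotate right by 3), then keep only the last 2 characters.
Applying that to "amzjpafr" gives "jp".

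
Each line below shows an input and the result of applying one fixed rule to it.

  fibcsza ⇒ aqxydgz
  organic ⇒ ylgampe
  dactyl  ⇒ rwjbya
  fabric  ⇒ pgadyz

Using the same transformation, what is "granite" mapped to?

Rule — move the first 3 characters to the end (rotate left by 3), then shift every letter 2 places backward in the alphabet (wrapping around).
Working it through for "granite": intermediate "nitegra", final "lgrcepy".

lgrcepy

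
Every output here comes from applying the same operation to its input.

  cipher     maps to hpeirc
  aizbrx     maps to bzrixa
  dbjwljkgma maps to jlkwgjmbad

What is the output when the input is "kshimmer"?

Looking at the pairs, the operation is to swap the front and back halves of the string, then take characters alternately from the front and the back (1st, last, 2nd, 2nd-last, ...).
Working it through for "kshimmer": intermediate "mmerkshi", final "mimhesrk".

mimhesrk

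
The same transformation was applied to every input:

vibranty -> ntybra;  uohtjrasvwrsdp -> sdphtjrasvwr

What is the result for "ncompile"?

ileomp

In each case the input is transformed by: delete the first 2 characters, then move the last 3 characters to the front (rotate right by 3).
Applying both steps to "ncompile": "ompile", then "ileomp".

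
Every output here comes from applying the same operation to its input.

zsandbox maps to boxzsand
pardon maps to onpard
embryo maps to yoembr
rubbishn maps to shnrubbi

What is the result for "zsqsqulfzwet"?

Rule — swap the front and back halves of the string, then move the first character to the end.
Working it through for "zsqsqulfzwet": intermediate "lfzwetzsqsqu", final "fzwetzsqsqul".

fzwetzsqsqul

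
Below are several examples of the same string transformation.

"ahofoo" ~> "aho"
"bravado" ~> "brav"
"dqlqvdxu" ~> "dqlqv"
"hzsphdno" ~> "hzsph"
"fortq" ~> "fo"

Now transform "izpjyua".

izpj

Looking at the pairs, the operation is to delete the last 3 characters.
"izpjyua" → "izpj".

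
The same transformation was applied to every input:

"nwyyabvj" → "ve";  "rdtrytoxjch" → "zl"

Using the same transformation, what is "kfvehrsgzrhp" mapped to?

sn

The transformation: shift every letter 8 places forward in the alphabet (wrapping around), then keep only the first 2 characters.
Working it through for "kfvehrsgzrhp": intermediate "sndmpzaohzpx", final "sn".
(Check on "rdtrytoxjch": → "zlbzgbwfrkp" → "zl" ✓)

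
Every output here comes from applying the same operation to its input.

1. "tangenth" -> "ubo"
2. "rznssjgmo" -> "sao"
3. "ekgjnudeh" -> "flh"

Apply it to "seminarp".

What's happening: shift every letter 1 place forward in the alphabet (wrapping around), then keep only the first 3 characters.
Working it through for "seminarp": intermediate "tfnjobsq", final "tfn".
(Check on "ekgjnudeh": → "flhkovefi" → "flh" ✓)

tfn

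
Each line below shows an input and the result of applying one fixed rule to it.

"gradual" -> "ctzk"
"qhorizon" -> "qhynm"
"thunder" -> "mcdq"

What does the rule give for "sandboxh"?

What's happening: delete the first 3 characters, then shift every letter 1 place backward in the alphabet (wrapping around).
For "sandboxh", step one produces "dboxh"; step two turns that into "canwg".

canwg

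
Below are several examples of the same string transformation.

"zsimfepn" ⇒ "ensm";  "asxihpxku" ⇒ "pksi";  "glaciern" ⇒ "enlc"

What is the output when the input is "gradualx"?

axrd

The transformation: keep every other character starting from the second (positions 2nd, 4th, 6th, ...), then swap the front and back halves of the string.
Working it through for "gradualx": intermediate "rdax", final "axrd".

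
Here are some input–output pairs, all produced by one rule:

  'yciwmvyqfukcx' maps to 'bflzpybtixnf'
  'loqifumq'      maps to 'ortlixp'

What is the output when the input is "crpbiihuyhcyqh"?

What's happening: shift every letter 3 places forward in the alphabet (wrapping around), then delete the last character.
Starting from "crpbiihuyhcyqh": after the first operation, "fusellkxbkfbtk"; after the second, "fusellkxbkfbt".

fusellkxbkfbt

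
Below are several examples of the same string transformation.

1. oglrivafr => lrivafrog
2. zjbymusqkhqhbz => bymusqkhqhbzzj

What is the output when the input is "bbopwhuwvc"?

The rule is to move the first 2 characters to the end (rotate left by 2).
"bbopwhuwvc" → "opwhuwvcbb".

opwhuwvcbb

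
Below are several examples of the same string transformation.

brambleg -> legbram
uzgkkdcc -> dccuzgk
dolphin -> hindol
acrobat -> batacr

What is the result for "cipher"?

herci

What's happening: move the last 3 characters to the front (rotate right by 3), then delete the last character.
Working it through for "cipher": intermediate "hercip", final "herci".
(Check on "dolphin": → "hindolp" → "hindol" ✓)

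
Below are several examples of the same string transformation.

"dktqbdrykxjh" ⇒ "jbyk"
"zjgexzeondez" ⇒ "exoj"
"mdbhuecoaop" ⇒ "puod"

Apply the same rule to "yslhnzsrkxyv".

ynrs

Each output is the input with this applied: keep one character in every 3, starting at position 2 (positions 2nd, 5th, 8th, ...), then swap the first and last characters.
Starting from "yslhnzsrkxyv": after the first operation, "snry"; after the second, "ynrs".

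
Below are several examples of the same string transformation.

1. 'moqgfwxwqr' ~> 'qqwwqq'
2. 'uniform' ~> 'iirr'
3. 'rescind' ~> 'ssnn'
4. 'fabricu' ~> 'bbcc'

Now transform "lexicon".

Each output is the input with this applied: keep one character in every 3, starting at position 3 (positions 3rd, 6th, 9th, ...), then double every character.
Starting from "lexicon": after the first operation, "xo"; after the second, "xxoo".
(Check on "rescind": → "sn" → "ssnn" ✓)

xxoo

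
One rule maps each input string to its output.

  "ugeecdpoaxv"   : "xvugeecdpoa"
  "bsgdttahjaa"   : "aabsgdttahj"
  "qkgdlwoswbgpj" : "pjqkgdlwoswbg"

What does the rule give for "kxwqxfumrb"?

rbkxwqxfum

The pattern: move the last 2 characters to the front (rotate right by 2).
Applying that to "kxwqxfumrb" gives "rbkxwqxfum".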